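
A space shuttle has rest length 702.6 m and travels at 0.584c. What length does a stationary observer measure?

Proper length L₀ = 702.6 m
γ = 1/√(1 - 0.584²) = 1.232
L = L₀/γ = 702.6/1.232 = 570.3 m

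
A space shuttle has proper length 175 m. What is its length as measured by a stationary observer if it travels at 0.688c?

Proper length L₀ = 175 m
γ = 1/√(1 - 0.688²) = 1.378
L = L₀/γ = 175/1.378 = 127.0 m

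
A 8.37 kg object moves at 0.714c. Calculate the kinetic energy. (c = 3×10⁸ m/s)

γ = 1/√(1 - 0.714²) = 1.4283
γ - 1 = 0.4283
KE = (γ-1)mc² = 0.4283 × 8.37 × (3×10⁸)² = 3.226×10¹⁷ J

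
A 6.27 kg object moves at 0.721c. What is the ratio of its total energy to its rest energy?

E = γmc², E₀ = mc²
E/E₀ = γ = 1/√(1 - 0.721²) = 1.443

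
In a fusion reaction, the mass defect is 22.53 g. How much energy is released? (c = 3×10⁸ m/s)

Convert mass defect: Δm = 22.53 g = 0.02253 kg
E = Δm·c² = 0.02253 × (3×10⁸)²
= 0.02253 × 9×10¹⁶ = 2.028×10¹⁵ J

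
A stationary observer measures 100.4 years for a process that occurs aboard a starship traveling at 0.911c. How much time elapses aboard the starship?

Dilated time Δt = 100.4 years
γ = 1/√(1 - 0.911²) = 2.4248
Δt₀ = Δt/γ = 100.4/2.4248 = 41.41 years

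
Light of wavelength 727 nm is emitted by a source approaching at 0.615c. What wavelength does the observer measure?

β = 0.615
Wavelength Doppler factor = √(0.385/1.615) = √(0.2384) = 0.4883
λ_obs = 727 × 0.4883 = 355.0 nm (blueshift)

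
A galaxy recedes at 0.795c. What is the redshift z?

β = 0.795
(1+β)/(1-β) = 1.795/0.205 = 8.756
√(8.756) = 2.959
z = 2.959 - 1 = 1.959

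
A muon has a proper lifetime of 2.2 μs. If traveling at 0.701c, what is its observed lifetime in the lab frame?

Proper lifetime τ₀ = 2.2 μs
γ = 1/√(1 - 0.701²) = 1.4022
τ = γτ₀ = 1.4022 × 2.2 μs = 3.085 μs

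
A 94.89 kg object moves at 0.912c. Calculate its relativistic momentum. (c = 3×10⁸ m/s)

γ = 1/√(1 - 0.912²) = 2.4379
v = 0.912 × 3×10⁸ = 2.736×10⁸ m/s
p = γmv = 2.4379 × 94.89 × 2.736×10⁸ = 6.329×10¹⁰ kg·m/s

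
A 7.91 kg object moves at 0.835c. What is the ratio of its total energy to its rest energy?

E = γmc², E₀ = mc²
E/E₀ = γ = 1/√(1 - 0.835²) = 1.817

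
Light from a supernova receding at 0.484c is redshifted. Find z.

β = 0.484
(1+β)/(1-β) = 1.484/0.516 = 2.876
√(2.876) = 1.6959
z = 1.6959 - 1 = 0.6959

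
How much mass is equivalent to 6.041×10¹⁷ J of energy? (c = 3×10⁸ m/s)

From E = mc², we get m = E/c²
c² = (3×10⁸)² = 9×10¹⁶ m²/s²
m = 6.041×10¹⁷ / 9×10¹⁶ = 6.712 kg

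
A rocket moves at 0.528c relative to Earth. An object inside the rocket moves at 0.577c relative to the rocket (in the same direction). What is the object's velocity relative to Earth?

u = (u' + v)/(1 + u'v/c²)
Numerator: 0.577 + 0.528 = 1.105
Denominator: 1 + 0.304656 = 1.304656
u = 1.105/1.304656 = 0.8470c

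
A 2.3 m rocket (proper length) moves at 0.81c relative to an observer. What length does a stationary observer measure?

Proper length L₀ = 2.3 m
γ = 1/√(1 - 0.81²) = 1.705
L = L₀/γ = 2.3/1.705 = 1.349 m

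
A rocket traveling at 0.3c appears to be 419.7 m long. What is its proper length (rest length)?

Contracted length L = 419.7 m
γ = 1/√(1 - 0.3²) = 1.0483
L₀ = γL = 1.0483 × 419.7 = 440.0 m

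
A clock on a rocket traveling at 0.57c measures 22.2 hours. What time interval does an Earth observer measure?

Proper time Δt₀ = 22.2 hours
γ = 1/√(1 - 0.57²) = 1.217
Δt = γΔt₀ = 1.217 × 22.2 = 27.02 hours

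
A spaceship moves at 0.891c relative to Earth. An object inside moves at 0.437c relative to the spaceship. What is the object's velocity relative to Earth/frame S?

u = (u' + v)/(1 + u'v/c²)
Numerator: 0.437 + 0.891 = 1.328
Denominator: 1 + 0.389367 = 1.389367
u = 1.328/1.389367 = 0.9558c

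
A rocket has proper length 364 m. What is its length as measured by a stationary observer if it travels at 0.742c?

Proper length L₀ = 364 m
γ = 1/√(1 - 0.742²) = 1.492
L = L₀/γ = 364/1.492 = 244.0 m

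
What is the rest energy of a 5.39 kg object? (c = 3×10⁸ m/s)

c² = (3×10⁸)² = 9.000×10¹⁶ m²/s²
E₀ = mc² = 5.39 × 9.000×10¹⁶ = 4.851×10¹⁷ J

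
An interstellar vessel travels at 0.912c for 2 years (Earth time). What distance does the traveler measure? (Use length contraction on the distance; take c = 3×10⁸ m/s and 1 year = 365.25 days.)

Earth distance: d = v × t = 0.912c × 2 yr = 1.7268×10¹⁶ m
γ = 2.4379
d' = d/γ = 1.7268×10¹⁶/2.4379 = 7.083×10¹⁵ m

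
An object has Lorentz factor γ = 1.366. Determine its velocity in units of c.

From γ = 1/√(1 - v²/c²):
1/γ² = 1/1.366² = 0.5359
v²/c² = 1 - 0.5359 = 0.4641
v/c = √(0.4641) = 0.6812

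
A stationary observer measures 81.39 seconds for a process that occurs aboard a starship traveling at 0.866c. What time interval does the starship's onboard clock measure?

Dilated time Δt = 81.39 seconds
γ = 1/√(1 - 0.866²) = 2.000
Δt₀ = Δt/γ = 81.39/2.000 = 40.70 seconds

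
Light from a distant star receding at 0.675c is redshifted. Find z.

β = 0.675
(1+β)/(1-β) = 1.675/0.325 = 5.154
√(5.154) = 2.270
z = 2.270 - 1 = 1.270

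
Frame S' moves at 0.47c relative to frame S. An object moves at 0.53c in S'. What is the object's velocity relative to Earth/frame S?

u = (u' + v)/(1 + u'v/c²)
Numerator: 0.53 + 0.47 = 1
Denominator: 1 + 0.2491 = 1.2491
u = 1/1.2491 = 0.8006c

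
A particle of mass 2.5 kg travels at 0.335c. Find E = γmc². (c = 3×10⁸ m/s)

γ = 1/√(1 - 0.335²) = 1.0613
mc² = 2.5 × (3×10⁸)² = 2.250×10¹⁷ J
E = γmc² = 1.0613 × 2.250×10¹⁷ = 2.388×10¹⁷ J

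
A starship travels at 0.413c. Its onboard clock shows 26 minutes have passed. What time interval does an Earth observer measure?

Proper time Δt₀ = 26 minutes
γ = 1/√(1 - 0.413²) = 1.098
Δt = γΔt₀ = 1.098 × 26 = 28.55 minutes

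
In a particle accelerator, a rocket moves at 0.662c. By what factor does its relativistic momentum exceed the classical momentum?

p_rel = γmv, p_class = mv
Ratio = γ = 1/√(1 - 0.662²)
= 1/√(0.561756) = 1.334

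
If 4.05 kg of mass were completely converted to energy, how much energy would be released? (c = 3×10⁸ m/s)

Using E = mc²:
c² = (3×10⁸)² = 9×10¹⁶ m²/s²
E = 4.05 × 9×10¹⁶ = 3.645×10¹⁷ J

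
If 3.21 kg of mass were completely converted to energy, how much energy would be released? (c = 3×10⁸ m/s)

Using E = mc²:
c² = (3×10⁸)² = 9×10¹⁶ m²/s²
E = 3.21 × 9×10¹⁶ = 2.889×10¹⁷ J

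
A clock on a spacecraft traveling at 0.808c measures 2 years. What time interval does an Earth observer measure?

Proper time Δt₀ = 2 years
γ = 1/√(1 - 0.808²) = 1.6973
Δt = γΔt₀ = 1.6973 × 2 = 3.395 years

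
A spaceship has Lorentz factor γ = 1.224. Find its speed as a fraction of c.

From γ = 1/√(1 - v²/c²):
1/γ² = 1/1.224² = 0.6675
v²/c² = 1 - 0.6675 = 0.3325
v/c = √(0.3325) = 0.5766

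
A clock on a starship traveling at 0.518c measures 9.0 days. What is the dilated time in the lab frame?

Proper time Δt₀ = 9.0 days
γ = 1/√(1 - 0.518²) = 1.169
Δt = γΔt₀ = 1.169 × 9.0 = 10.52 days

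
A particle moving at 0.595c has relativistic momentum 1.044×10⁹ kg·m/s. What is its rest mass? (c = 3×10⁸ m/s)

γ = 1/√(1 - 0.595²) = 1.2442
v = 0.595 × 3×10⁸ = 1.785×10⁸ m/s
m = p/(γv) = 1.044×10⁹/(1.2442 × 1.785×10⁸) = 4.701 kg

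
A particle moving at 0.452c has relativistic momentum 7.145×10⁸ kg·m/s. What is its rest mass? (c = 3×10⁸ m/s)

γ = 1/√(1 - 0.452²) = 1.121
v = 0.452 × 3×10⁸ = 1.356×10⁸ m/s
m = p/(γv) = 7.145×10⁸/(1.121 × 1.356×10⁸) = 4.700 kg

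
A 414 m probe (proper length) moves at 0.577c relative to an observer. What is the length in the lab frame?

Proper length L₀ = 414 m
γ = 1/√(1 - 0.577²) = 1.2244
L = L₀/γ = 414/1.2244 = 338.1 m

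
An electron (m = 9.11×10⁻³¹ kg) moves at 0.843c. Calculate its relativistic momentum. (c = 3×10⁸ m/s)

γ = 1/√(1 - 0.843²) = 1.859
v = 0.843 × 3×10⁸ = 2.529×10⁸ m/s
p = γmv = 1.859 × 9.11×10⁻³¹ × 2.529×10⁸ = 4.283×10⁻²² kg·m/s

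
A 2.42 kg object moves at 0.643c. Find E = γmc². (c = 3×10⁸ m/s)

γ = 1/√(1 - 0.643²) = 1.306
mc² = 2.42 × (3×10⁸)² = 2.178×10¹⁷ J
E = γmc² = 1.306 × 2.178×10¹⁷ = 2.844×10¹⁷ J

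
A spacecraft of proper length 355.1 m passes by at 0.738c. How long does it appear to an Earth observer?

Proper length L₀ = 355.1 m
γ = 1/√(1 - 0.738²) = 1.482
L = L₀/γ = 355.1/1.482 = 239.6 m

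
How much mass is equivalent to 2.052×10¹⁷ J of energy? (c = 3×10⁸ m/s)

From E = mc², we get m = E/c²
c² = (3×10⁸)² = 9×10¹⁶ m²/s²
m = 2.052×10¹⁷ / 9×10¹⁶ = 2.280 kg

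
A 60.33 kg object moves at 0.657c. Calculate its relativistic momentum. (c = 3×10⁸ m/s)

γ = 1/√(1 - 0.657²) = 1.326
v = 0.657 × 3×10⁸ = 1.971×10⁸ m/s
p = γmv = 1.326 × 60.33 × 1.971×10⁸ = 1.577×10¹⁰ kg·m/s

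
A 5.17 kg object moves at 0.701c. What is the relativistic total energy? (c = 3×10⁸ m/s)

γ = 1/√(1 - 0.701²) = 1.402
mc² = 5.17 × (3×10⁸)² = 4.653×10¹⁷ J
E = γmc² = 1.402 × 4.653×10¹⁷ = 6.524×10¹⁷ J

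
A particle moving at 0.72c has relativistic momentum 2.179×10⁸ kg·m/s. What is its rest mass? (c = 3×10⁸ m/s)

γ = 1/√(1 - 0.72²) = 1.441
v = 0.72 × 3×10⁸ = 2.160×10⁸ m/s
m = p/(γv) = 2.179×10⁸/(1.441 × 2.160×10⁸) = 0.7001 kg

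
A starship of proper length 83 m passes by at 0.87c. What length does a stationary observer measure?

Proper length L₀ = 83 m
γ = 1/√(1 - 0.87²) = 2.0282
L = L₀/γ = 83/2.0282 = 40.92 m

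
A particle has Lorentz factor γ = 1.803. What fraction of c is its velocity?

From γ = 1/√(1 - v²/c²):
1/γ² = 1/1.803² = 0.3076
v²/c² = 1 - 0.3076 = 0.6924
v/c = √(0.6924) = 0.8321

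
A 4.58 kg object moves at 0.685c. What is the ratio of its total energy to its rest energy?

E = γmc², E₀ = mc²
E/E₀ = γ = 1/√(1 - 0.685²) = 1.373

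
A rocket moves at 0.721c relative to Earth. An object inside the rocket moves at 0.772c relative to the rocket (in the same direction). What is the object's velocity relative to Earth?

u = (u' + v)/(1 + u'v/c²)
Numerator: 0.772 + 0.721 = 1.493
Denominator: 1 + 0.556612 = 1.556612
u = 1.493/1.556612 = 0.9591c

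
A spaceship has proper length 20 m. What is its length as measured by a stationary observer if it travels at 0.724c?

Proper length L₀ = 20 m
γ = 1/√(1 - 0.724²) = 1.4497
L = L₀/γ = 20/1.4497 = 13.80 m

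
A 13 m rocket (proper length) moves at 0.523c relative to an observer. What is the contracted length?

Proper length L₀ = 13 m
γ = 1/√(1 - 0.523²) = 1.173
L = L₀/γ = 13/1.173 = 11.08 m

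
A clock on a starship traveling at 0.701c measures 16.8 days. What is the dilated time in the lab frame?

Proper time Δt₀ = 16.8 days
γ = 1/√(1 - 0.701²) = 1.4022
Δt = γΔt₀ = 1.4022 × 16.8 = 23.56 days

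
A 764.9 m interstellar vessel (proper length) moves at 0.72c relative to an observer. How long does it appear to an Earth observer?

Proper length L₀ = 764.9 m
γ = 1/√(1 - 0.72²) = 1.441
L = L₀/γ = 764.9/1.441 = 530.8 m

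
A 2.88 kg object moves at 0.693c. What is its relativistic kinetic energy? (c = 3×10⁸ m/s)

γ = 1/√(1 - 0.693²) = 1.3871
γ - 1 = 0.3871
KE = (γ-1)mc² = 0.3871 × 2.88 × (3×10⁸)² = 1.003×10¹⁷ J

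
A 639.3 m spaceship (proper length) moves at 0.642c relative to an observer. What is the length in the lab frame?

Proper length L₀ = 639.3 m
γ = 1/√(1 - 0.642²) = 1.30428
L = L₀/γ = 639.3/1.30428 = 490.2 m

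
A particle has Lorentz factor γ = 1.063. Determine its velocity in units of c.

From γ = 1/√(1 - v²/c²):
1/γ² = 1/1.063² = 0.8850
v²/c² = 1 - 0.8850 = 0.1150
v/c = √(0.1150) = 0.3391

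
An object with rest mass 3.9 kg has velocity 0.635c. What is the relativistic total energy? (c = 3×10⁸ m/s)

γ = 1/√(1 - 0.635²) = 1.2945
mc² = 3.9 × (3×10⁸)² = 3.510×10¹⁷ J
E = γmc² = 1.2945 × 3.510×10¹⁷ = 4.544×10¹⁷ J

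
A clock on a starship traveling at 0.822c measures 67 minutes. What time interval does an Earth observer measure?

Proper time Δt₀ = 67 minutes
γ = 1/√(1 - 0.822²) = 1.75596
Δt = γΔt₀ = 1.75596 × 67 = 117.6 minutes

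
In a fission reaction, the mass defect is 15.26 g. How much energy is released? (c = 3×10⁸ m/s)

Convert mass defect: Δm = 15.26 g = 0.01526 kg
E = Δm·c² = 0.01526 × (3×10⁸)²
= 0.01526 × 9×10¹⁶ = 1.373×10¹⁵ J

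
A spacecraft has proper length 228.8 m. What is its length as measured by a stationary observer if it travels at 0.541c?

Proper length L₀ = 228.8 m
γ = 1/√(1 - 0.541²) = 1.189
L = L₀/γ = 228.8/1.189 = 192.4 m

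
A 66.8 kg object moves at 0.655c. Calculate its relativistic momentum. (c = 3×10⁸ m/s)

γ = 1/√(1 - 0.655²) = 1.323
v = 0.655 × 3×10⁸ = 1.965×10⁸ m/s
p = γmv = 1.323 × 66.8 × 1.965×10⁸ = 1.737×10¹⁰ kg·m/s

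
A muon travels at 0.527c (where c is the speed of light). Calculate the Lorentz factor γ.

v/c = 0.527, so (v/c)² = 0.277729
1 - (v/c)² = 0.722271
γ = 1/√(0.722271) = 1.177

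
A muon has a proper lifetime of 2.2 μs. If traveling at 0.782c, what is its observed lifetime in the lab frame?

Proper lifetime τ₀ = 2.2 μs
γ = 1/√(1 - 0.782²) = 1.6044
τ = γτ₀ = 1.6044 × 2.2 μs = 3.530 μs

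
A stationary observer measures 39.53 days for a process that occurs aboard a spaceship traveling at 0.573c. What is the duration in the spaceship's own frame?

Dilated time Δt = 39.53 days
γ = 1/√(1 - 0.573²) = 1.220
Δt₀ = Δt/γ = 39.53/1.220 = 32.40 days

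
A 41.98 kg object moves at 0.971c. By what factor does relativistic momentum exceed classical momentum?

p_rel = γmv, p_class = mv
Ratio = γ = 1/√(1 - 0.971²) = 4.183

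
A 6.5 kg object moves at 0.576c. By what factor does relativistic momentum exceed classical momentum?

p_rel = γmv, p_class = mv
Ratio = γ = 1/√(1 - 0.576²) = 1.223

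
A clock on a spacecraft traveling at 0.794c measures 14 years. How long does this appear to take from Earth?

Proper time Δt₀ = 14 years
γ = 1/√(1 - 0.794²) = 1.645
Δt = γΔt₀ = 1.645 × 14 = 23.03 years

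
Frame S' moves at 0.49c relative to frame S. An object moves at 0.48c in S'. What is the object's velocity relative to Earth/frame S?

u = (u' + v)/(1 + u'v/c²)
Numerator: 0.48 + 0.49 = 0.97
Denominator: 1 + 0.2352 = 1.2352
u = 0.97/1.2352 = 0.7853c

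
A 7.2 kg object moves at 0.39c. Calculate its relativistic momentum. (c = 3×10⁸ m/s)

γ = 1/√(1 - 0.39²) = 1.086
v = 0.39 × 3×10⁸ = 1.170×10⁸ m/s
p = γmv = 1.086 × 7.2 × 1.170×10⁸ = 9.148×10⁸ kg·m/s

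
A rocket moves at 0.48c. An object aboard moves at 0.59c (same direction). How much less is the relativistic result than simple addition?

Classical: u' + v = 0.59 + 0.48 = 1.07c
Relativistic: u = (0.59 + 0.48)/(1 + 0.2832) = 1.07/1.2832 = 0.8339c
Difference: 1.07 - 0.8339 = 0.2361c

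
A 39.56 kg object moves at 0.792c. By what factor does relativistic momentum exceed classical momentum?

p_rel = γmv, p_class = mv
Ratio = γ = 1/√(1 - 0.792²) = 1.638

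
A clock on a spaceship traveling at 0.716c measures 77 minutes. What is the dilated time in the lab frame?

Proper time Δt₀ = 77 minutes
γ = 1/√(1 - 0.716²) = 1.432
Δt = γΔt₀ = 1.432 × 77 = 110.3 minutes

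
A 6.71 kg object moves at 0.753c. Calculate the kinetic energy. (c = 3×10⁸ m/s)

γ = 1/√(1 - 0.753²) = 1.51971
γ - 1 = 0.51971
KE = (γ-1)mc² = 0.51971 × 6.71 × (3×10⁸)² = 3.139×10¹⁷ J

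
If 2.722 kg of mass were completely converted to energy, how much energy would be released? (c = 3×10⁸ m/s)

Using E = mc²:
c² = (3×10⁸)² = 9×10¹⁶ m²/s²
E = 2.722 × 9×10¹⁶ = 2.450×10¹⁷ J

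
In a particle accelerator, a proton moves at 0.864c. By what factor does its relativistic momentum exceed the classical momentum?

p_rel = γmv, p_class = mv
Ratio = γ = 1/√(1 - 0.864²)
= 1/√(0.253504) = 1.986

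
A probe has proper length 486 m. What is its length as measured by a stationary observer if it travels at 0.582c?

Proper length L₀ = 486 m
γ = 1/√(1 - 0.582²) = 1.2297
L = L₀/γ = 486/1.2297 = 395.2 m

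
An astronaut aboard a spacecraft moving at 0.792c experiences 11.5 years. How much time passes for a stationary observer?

Proper time Δt₀ = 11.5 years
γ = 1/√(1 - 0.792²) = 1.638
Δt = γΔt₀ = 1.638 × 11.5 = 18.84 years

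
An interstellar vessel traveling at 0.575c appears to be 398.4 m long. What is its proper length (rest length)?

Contracted length L = 398.4 m
γ = 1/√(1 - 0.575²) = 1.2223
L₀ = γL = 1.2223 × 398.4 = 487.0 m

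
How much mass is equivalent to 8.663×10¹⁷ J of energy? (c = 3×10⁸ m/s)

From E = mc², we get m = E/c²
c² = (3×10⁸)² = 9×10¹⁶ m²/s²
m = 8.663×10¹⁷ / 9×10¹⁶ = 9.626 kg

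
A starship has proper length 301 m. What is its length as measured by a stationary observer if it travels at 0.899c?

Proper length L₀ = 301 m
γ = 1/√(1 - 0.899²) = 2.283
L = L₀/γ = 301/2.283 = 131.8 m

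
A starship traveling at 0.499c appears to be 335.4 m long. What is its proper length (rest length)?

Contracted length L = 335.4 m
γ = 1/√(1 - 0.499²) = 1.1539
L₀ = γL = 1.1539 × 335.4 = 387.0 m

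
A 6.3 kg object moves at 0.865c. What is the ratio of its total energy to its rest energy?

E = γmc², E₀ = mc²
E/E₀ = γ = 1/√(1 - 0.865²) = 1.993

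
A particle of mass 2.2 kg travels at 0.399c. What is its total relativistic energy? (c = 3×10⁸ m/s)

γ = 1/√(1 - 0.399²) = 1.0906
mc² = 2.2 × (3×10⁸)² = 1.980×10¹⁷ J
E = γmc² = 1.0906 × 1.980×10¹⁷ = 2.159×10¹⁷ J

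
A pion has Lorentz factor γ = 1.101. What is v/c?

From γ = 1/√(1 - v²/c²):
1/γ² = 1/1.101² = 0.8249
v²/c² = 1 - 0.8249 = 0.1751
v/c = √(0.1751) = 0.4184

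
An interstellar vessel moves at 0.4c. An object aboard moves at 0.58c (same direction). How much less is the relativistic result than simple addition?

Classical: u' + v = 0.58 + 0.4 = 0.98c
Relativistic: u = (0.58 + 0.4)/(1 + 0.232) = 0.98/1.232 = 0.7955c
Difference: 0.98 - 0.7955 = 0.1845c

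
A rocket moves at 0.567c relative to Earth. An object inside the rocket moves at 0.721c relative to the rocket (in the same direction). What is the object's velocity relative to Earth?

u = (u' + v)/(1 + u'v/c²)
Numerator: 0.721 + 0.567 = 1.288
Denominator: 1 + 0.408807 = 1.408807
u = 1.288/1.408807 = 0.9142c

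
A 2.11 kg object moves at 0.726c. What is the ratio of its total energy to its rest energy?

E = γmc², E₀ = mc²
E/E₀ = γ = 1/√(1 - 0.726²) = 1.454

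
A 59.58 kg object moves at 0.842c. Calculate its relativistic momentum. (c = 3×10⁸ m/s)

γ = 1/√(1 - 0.842²) = 1.854
v = 0.842 × 3×10⁸ = 2.526×10⁸ m/s
p = γmv = 1.854 × 59.58 × 2.526×10⁸ = 2.790×10¹⁰ kg·m/s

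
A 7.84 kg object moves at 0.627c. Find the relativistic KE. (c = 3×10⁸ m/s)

γ = 1/√(1 - 0.627²) = 1.2837
γ - 1 = 0.2837
KE = (γ-1)mc² = 0.2837 × 7.84 × (3×10⁸)² = 2.002×10¹⁷ J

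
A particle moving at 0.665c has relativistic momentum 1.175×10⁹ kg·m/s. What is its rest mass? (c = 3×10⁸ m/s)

γ = 1/√(1 - 0.665²) = 1.339
v = 0.665 × 3×10⁸ = 1.995×10⁸ m/s
m = p/(γv) = 1.175×10⁹/(1.339 × 1.995×10⁸) = 4.399 kg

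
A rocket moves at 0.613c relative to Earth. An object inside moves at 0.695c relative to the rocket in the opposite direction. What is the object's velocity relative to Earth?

Object's velocity in rocket frame is u' = -0.695c
u = (u' + v)/(1 + u'v/c²) = (v - 0.695)/(1 - 0.695·v/c²)
Numerator: 0.613 - 0.695 = -0.082
Denominator: 1 - 0.426035 = 0.573965
u = -0.082/0.573965 = -0.1429c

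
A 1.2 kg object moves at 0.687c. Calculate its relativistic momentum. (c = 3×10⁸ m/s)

γ = 1/√(1 - 0.687²) = 1.3762
v = 0.687 × 3×10⁸ = 2.061×10⁸ m/s
p = γmv = 1.3762 × 1.2 × 2.061×10⁸ = 3.404×10⁸ kg·m/s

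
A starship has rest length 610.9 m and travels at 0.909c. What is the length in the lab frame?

Proper length L₀ = 610.9 m
γ = 1/√(1 - 0.909²) = 2.399
L = L₀/γ = 610.9/2.399 = 254.6 m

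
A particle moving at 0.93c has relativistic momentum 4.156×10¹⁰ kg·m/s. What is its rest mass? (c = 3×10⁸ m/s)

γ = 1/√(1 - 0.93²) = 2.7206
v = 0.93 × 3×10⁸ = 2.790×10⁸ m/s
m = p/(γv) = 4.156×10¹⁰/(2.7206 × 2.790×10⁸) = 54.75 kg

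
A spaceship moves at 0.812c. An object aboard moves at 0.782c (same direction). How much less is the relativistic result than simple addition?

Classical: u' + v = 0.782 + 0.812 = 1.594c
Relativistic: u = (0.782 + 0.812)/(1 + 0.634984) = 1.594/1.634984 = 0.9749c
Difference: 1.594 - 0.9749 = 0.6191c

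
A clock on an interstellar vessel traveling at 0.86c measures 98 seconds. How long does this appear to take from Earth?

Proper time Δt₀ = 98 seconds
γ = 1/√(1 - 0.86²) = 1.95965
Δt = γΔt₀ = 1.95965 × 98 = 192.0 seconds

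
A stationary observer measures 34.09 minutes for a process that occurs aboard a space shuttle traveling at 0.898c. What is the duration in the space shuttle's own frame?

Dilated time Δt = 34.09 minutes
γ = 1/√(1 - 0.898²) = 2.273
Δt₀ = Δt/γ = 34.09/2.273 = 15.00 minutes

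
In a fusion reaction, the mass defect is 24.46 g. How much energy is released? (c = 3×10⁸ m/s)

Convert mass defect: Δm = 24.46 g = 0.02446 kg
E = Δm·c² = 0.02446 × (3×10⁸)²
= 0.02446 × 9×10¹⁶ = 2.201×10¹⁵ J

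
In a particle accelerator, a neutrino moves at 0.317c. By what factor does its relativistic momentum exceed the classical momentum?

p_rel = γmv, p_class = mv
Ratio = γ = 1/√(1 - 0.317²)
= 1/√(0.899511) = 1.054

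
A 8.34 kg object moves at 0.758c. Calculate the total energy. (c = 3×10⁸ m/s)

γ = 1/√(1 - 0.758²) = 1.533
mc² = 8.34 × (3×10⁸)² = 7.506×10¹⁷ J
E = γmc² = 1.533 × 7.506×10¹⁷ = 1.151×10¹⁸ J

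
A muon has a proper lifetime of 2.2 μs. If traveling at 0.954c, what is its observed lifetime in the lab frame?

Proper lifetime τ₀ = 2.2 μs
γ = 1/√(1 - 0.954²) = 3.3355
τ = γτ₀ = 3.3355 × 2.2 μs = 7.338 μs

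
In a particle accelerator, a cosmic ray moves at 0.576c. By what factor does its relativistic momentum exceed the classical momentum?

p_rel = γmv, p_class = mv
Ratio = γ = 1/√(1 - 0.576²)
= 1/√(0.668224) = 1.223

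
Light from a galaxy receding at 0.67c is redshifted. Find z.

β = 0.67
(1+β)/(1-β) = 1.67/0.33 = 5.061
√(5.061) = 2.250
z = 2.250 - 1 = 1.250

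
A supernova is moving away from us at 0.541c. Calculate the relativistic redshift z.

β = 0.541
(1+β)/(1-β) = 1.541/0.459 = 3.3573
√(3.3573) = 1.8323
z = 1.8323 - 1 = 0.8323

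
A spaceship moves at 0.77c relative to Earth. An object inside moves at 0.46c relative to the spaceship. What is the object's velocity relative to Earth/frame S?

u = (u' + v)/(1 + u'v/c²)
Numerator: 0.46 + 0.77 = 1.23
Denominator: 1 + 0.3542 = 1.3542
u = 1.23/1.3542 = 0.9083c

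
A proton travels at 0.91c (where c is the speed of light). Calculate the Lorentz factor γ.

v/c = 0.91, so (v/c)² = 0.8281
1 - (v/c)² = 0.1719
γ = 1/√(0.1719) = 2.412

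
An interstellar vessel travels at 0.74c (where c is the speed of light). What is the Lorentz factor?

v/c = 0.74, so (v/c)² = 0.5476
1 - (v/c)² = 0.4524
γ = 1/√(0.4524) = 1.487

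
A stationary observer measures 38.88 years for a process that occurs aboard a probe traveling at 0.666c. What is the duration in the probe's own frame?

Dilated time Δt = 38.88 years
γ = 1/√(1 - 0.666²) = 1.3406
Δt₀ = Δt/γ = 38.88/1.3406 = 29.00 years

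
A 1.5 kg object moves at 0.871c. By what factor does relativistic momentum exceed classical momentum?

p_rel = γmv, p_class = mv
Ratio = γ = 1/√(1 - 0.871²) = 2.035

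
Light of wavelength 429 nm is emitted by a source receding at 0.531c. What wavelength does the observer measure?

β = 0.531
Wavelength Doppler factor = √(1.531/0.469) = √(3.2644) = 1.8068
λ_obs = 429 × 1.8068 = 775.1 nm (redshift)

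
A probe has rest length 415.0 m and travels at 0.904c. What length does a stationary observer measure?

Proper length L₀ = 415.0 m
γ = 1/√(1 - 0.904²) = 2.339
L = L₀/γ = 415.0/2.339 = 177.4 m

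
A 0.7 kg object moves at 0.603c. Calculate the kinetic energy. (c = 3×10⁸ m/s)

γ = 1/√(1 - 0.603²) = 1.2535
γ - 1 = 0.2535
KE = (γ-1)mc² = 0.2535 × 0.7 × (3×10⁸)² = 1.597×10¹⁶ J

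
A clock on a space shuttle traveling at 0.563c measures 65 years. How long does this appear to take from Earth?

Proper time Δt₀ = 65 years
γ = 1/√(1 - 0.563²) = 1.210
Δt = γΔt₀ = 1.210 × 65 = 78.65 years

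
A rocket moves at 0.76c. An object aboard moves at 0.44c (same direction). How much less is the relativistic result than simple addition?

Classical: u' + v = 0.44 + 0.76 = 1.2c
Relativistic: u = (0.44 + 0.76)/(1 + 0.3344) = 1.2/1.3344 = 0.8993c
Difference: 1.2 - 0.8993 = 0.3007c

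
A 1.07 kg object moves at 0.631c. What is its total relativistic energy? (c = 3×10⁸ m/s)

γ = 1/√(1 - 0.631²) = 1.289
mc² = 1.07 × (3×10⁸)² = 9.630×10¹⁶ J
E = γmc² = 1.289 × 9.630×10¹⁶ = 1.241×10¹⁷ J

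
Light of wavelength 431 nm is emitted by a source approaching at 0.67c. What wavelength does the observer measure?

β = 0.67
Wavelength Doppler factor = √(0.33/1.67) = √(0.1976) = 0.4445
λ_obs = 431 × 0.4445 = 191.6 nm (blueshift)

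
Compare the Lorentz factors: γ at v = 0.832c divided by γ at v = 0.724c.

γ₁ = 1/√(1 - 0.832²) = 1.803
γ₂ = 1/√(1 - 0.724²) = 1.450
γ₁/γ₂ = 1.803/1.450 = 1.243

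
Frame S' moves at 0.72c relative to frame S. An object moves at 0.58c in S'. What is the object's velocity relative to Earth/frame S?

u = (u' + v)/(1 + u'v/c²)
Numerator: 0.58 + 0.72 = 1.3
Denominator: 1 + 0.4176 = 1.4176
u = 1.3/1.4176 = 0.9170c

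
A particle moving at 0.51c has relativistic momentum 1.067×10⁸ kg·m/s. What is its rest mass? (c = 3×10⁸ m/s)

γ = 1/√(1 - 0.51²) = 1.1626
v = 0.51 × 3×10⁸ = 1.530×10⁸ m/s
m = p/(γv) = 1.067×10⁸/(1.1626 × 1.530×10⁸) = 0.5999 kg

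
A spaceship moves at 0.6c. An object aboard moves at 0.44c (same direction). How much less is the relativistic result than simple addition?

Classical: u' + v = 0.44 + 0.6 = 1.04c
Relativistic: u = (0.44 + 0.6)/(1 + 0.264) = 1.04/1.264 = 0.8228c
Difference: 1.04 - 0.8228 = 0.2172c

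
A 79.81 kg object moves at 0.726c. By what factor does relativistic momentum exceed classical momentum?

p_rel = γmv, p_class = mv
Ratio = γ = 1/√(1 - 0.726²) = 1.454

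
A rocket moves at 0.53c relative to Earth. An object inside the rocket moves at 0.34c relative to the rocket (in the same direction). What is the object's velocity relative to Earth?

u = (u' + v)/(1 + u'v/c²)
Numerator: 0.34 + 0.53 = 0.87
Denominator: 1 + 0.1802 = 1.1802
u = 0.87/1.1802 = 0.7372c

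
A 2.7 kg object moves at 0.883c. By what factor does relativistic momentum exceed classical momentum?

p_rel = γmv, p_class = mv
Ratio = γ = 1/√(1 - 0.883²) = 2.131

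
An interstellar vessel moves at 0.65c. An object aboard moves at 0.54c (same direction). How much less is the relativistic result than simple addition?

Classical: u' + v = 0.54 + 0.65 = 1.19c
Relativistic: u = (0.54 + 0.65)/(1 + 0.351) = 1.19/1.351 = 0.8808c
Difference: 1.19 - 0.8808 = 0.3092c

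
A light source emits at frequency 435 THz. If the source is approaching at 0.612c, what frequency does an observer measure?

β = v/c = 0.612
(1+β)/(1-β) = 1.612/0.388 = 4.1546
Doppler factor = √(4.1546) = 2.0383
f_obs = 435 × 2.0383 = 886.7 THz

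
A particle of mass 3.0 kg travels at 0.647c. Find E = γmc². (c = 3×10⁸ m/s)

γ = 1/√(1 - 0.647²) = 1.3115
mc² = 3.0 × (3×10⁸)² = 2.700×10¹⁷ J
E = γmc² = 1.3115 × 2.700×10¹⁷ = 3.541×10¹⁷ J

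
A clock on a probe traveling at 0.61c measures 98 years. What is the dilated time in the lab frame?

Proper time Δt₀ = 98 years
γ = 1/√(1 - 0.61²) = 1.262
Δt = γΔt₀ = 1.262 × 98 = 123.7 years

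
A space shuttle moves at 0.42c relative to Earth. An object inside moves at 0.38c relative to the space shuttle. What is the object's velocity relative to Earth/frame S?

u = (u' + v)/(1 + u'v/c²)
Numerator: 0.38 + 0.42 = 0.8
Denominator: 1 + 0.1596 = 1.1596
u = 0.8/1.1596 = 0.6899c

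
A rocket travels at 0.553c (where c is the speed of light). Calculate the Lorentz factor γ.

v/c = 0.553, so (v/c)² = 0.305809
1 - (v/c)² = 0.694191
γ = 1/√(0.694191) = 1.200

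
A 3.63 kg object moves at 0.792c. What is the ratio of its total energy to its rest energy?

E = γmc², E₀ = mc²
E/E₀ = γ = 1/√(1 - 0.792²) = 1.638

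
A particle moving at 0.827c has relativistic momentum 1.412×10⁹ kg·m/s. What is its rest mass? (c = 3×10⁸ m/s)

γ = 1/√(1 - 0.827²) = 1.7787
v = 0.827 × 3×10⁸ = 2.481×10⁸ m/s
m = p/(γv) = 1.412×10⁹/(1.7787 × 2.481×10⁸) = 3.200 kg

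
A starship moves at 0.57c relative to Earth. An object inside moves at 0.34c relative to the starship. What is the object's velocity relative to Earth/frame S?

u = (u' + v)/(1 + u'v/c²)
Numerator: 0.34 + 0.57 = 0.91
Denominator: 1 + 0.1938 = 1.1938
u = 0.91/1.1938 = 0.7623c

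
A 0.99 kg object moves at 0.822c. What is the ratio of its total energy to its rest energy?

E = γmc², E₀ = mc²
E/E₀ = γ = 1/√(1 - 0.822²) = 1.756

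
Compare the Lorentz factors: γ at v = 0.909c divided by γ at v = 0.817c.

γ₁ = 1/√(1 - 0.909²) = 2.399
γ₂ = 1/√(1 - 0.817²) = 1.734
γ₁/γ₂ = 2.399/1.734 = 1.384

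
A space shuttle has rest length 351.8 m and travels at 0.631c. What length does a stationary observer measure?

Proper length L₀ = 351.8 m
γ = 1/√(1 - 0.631²) = 1.289
L = L₀/γ = 351.8/1.289 = 272.9 m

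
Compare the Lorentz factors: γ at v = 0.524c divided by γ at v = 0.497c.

γ₁ = 1/√(1 - 0.524²) = 1.174
γ₂ = 1/√(1 - 0.497²) = 1.152
γ₁/γ₂ = 1.174/1.152 = 1.019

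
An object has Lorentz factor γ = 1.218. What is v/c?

From γ = 1/√(1 - v²/c²):
1/γ² = 1/1.218² = 0.6741
v²/c² = 1 - 0.6741 = 0.3259
v/c = √(0.3259) = 0.5709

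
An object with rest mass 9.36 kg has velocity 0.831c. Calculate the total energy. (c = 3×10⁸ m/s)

γ = 1/√(1 - 0.831²) = 1.7977
mc² = 9.36 × (3×10⁸)² = 8.424×10¹⁷ J
E = γmc² = 1.7977 × 8.424×10¹⁷ = 1.514×10¹⁸ J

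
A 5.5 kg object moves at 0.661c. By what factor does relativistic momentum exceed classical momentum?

p_rel = γmv, p_class = mv
Ratio = γ = 1/√(1 - 0.661²) = 1.333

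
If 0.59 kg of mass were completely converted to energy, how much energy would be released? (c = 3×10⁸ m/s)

Using E = mc²:
c² = (3×10⁸)² = 9×10¹⁶ m²/s²
E = 0.59 × 9×10¹⁶ = 5.310×10¹⁶ J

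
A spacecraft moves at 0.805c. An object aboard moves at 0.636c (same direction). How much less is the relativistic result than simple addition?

Classical: u' + v = 0.636 + 0.805 = 1.441c
Relativistic: u = (0.636 + 0.805)/(1 + 0.51198) = 1.441/1.51198 = 0.9531c
Difference: 1.441 - 0.9531 = 0.4879c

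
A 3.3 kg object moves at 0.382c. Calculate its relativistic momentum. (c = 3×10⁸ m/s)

γ = 1/√(1 - 0.382²) = 1.082
v = 0.382 × 3×10⁸ = 1.146×10⁸ m/s
p = γmv = 1.082 × 3.3 × 1.146×10⁸ = 4.092×10⁸ kg·m/s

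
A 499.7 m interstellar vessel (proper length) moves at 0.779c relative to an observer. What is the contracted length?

Proper length L₀ = 499.7 m
γ = 1/√(1 - 0.779²) = 1.595
L = L₀/γ = 499.7/1.595 = 313.3 m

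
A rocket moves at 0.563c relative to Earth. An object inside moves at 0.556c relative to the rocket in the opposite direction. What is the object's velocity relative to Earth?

Object's velocity in rocket frame is u' = -0.556c
u = (u' + v)/(1 + u'v/c²) = (v - 0.556)/(1 - 0.556·v/c²)
Numerator: 0.563 - 0.556 = 0.007
Denominator: 1 - 0.313028 = 0.686972
u = 0.007/0.686972 = 0.01019c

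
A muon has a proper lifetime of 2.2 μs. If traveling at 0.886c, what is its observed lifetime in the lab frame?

Proper lifetime τ₀ = 2.2 μs
γ = 1/√(1 - 0.886²) = 2.157
τ = γτ₀ = 2.157 × 2.2 μs = 4.745 μs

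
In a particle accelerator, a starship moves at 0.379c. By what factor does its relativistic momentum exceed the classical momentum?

p_rel = γmv, p_class = mv
Ratio = γ = 1/√(1 - 0.379²)
= 1/√(0.856359) = 1.081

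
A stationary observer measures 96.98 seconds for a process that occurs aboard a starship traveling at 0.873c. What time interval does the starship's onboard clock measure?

Dilated time Δt = 96.98 seconds
γ = 1/√(1 - 0.873²) = 2.0504
Δt₀ = Δt/γ = 96.98/2.0504 = 47.30 seconds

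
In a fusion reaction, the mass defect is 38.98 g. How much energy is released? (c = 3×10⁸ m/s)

Convert mass defect: Δm = 38.98 g = 0.03898 kg
E = Δm·c² = 0.03898 × (3×10⁸)²
= 0.03898 × 9×10¹⁶ = 3.508×10¹⁵ J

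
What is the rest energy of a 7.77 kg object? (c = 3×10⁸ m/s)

c² = (3×10⁸)² = 9.000×10¹⁶ m²/s²
E₀ = mc² = 7.77 × 9.000×10¹⁶ = 6.993×10¹⁷ J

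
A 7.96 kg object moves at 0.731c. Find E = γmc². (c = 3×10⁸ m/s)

γ = 1/√(1 - 0.731²) = 1.465
mc² = 7.96 × (3×10⁸)² = 7.164×10¹⁷ J
E = γmc² = 1.465 × 7.164×10¹⁷ = 1.050×10¹⁸ J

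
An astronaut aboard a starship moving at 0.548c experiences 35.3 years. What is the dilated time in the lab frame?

Proper time Δt₀ = 35.3 years
γ = 1/√(1 - 0.548²) = 1.1955
Δt = γΔt₀ = 1.1955 × 35.3 = 42.20 years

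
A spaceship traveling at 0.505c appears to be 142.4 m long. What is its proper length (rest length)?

Contracted length L = 142.4 m
γ = 1/√(1 - 0.505²) = 1.159
L₀ = γL = 1.159 × 142.4 = 165.0 m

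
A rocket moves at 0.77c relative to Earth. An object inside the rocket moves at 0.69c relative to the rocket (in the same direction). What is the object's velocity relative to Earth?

u = (u' + v)/(1 + u'v/c²)
Numerator: 0.69 + 0.77 = 1.46
Denominator: 1 + 0.5313 = 1.5313
u = 1.46/1.5313 = 0.9534c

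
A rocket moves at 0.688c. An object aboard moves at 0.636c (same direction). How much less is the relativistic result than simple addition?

Classical: u' + v = 0.636 + 0.688 = 1.324c
Relativistic: u = (0.636 + 0.688)/(1 + 0.437568) = 1.324/1.437568 = 0.9210c
Difference: 1.324 - 0.9210 = 0.4030c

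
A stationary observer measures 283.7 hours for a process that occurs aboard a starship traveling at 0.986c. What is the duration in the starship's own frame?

Dilated time Δt = 283.7 hours
γ = 1/√(1 - 0.986²) = 5.997
Δt₀ = Δt/γ = 283.7/5.997 = 47.31 hours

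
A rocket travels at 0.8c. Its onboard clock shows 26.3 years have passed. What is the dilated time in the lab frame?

Proper time Δt₀ = 26.3 years
γ = 1/√(1 - 0.8²) = 1.6667
Δt = γΔt₀ = 1.6667 × 26.3 = 43.83 years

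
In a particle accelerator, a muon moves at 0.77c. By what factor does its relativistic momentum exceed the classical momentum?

p_rel = γmv, p_class = mv
Ratio = γ = 1/√(1 - 0.77²)
= 1/√(0.4071) = 1.567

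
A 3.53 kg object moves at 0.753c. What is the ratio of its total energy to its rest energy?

E = γmc², E₀ = mc²
E/E₀ = γ = 1/√(1 - 0.753²) = 1.520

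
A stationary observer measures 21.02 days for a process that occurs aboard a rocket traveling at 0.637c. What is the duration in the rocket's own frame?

Dilated time Δt = 21.02 days
γ = 1/√(1 - 0.637²) = 1.2972
Δt₀ = Δt/γ = 21.02/1.2972 = 16.20 days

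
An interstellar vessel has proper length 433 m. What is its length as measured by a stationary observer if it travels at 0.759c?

Proper length L₀ = 433 m
γ = 1/√(1 - 0.759²) = 1.536
L = L₀/γ = 433/1.536 = 281.9 m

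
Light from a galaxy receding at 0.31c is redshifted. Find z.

β = 0.31
(1+β)/(1-β) = 1.31/0.69 = 1.8986
√(1.8986) = 1.3779
z = 1.3779 - 1 = 0.3779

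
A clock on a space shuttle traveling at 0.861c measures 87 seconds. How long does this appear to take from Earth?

Proper time Δt₀ = 87 seconds
γ = 1/√(1 - 0.861²) = 1.9662
Δt = γΔt₀ = 1.9662 × 87 = 171.1 seconds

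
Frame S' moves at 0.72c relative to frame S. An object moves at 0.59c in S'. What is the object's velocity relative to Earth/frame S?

u = (u' + v)/(1 + u'v/c²)
Numerator: 0.59 + 0.72 = 1.31
Denominator: 1 + 0.4248 = 1.4248
u = 1.31/1.4248 = 0.9194c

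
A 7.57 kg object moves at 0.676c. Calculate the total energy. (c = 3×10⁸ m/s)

γ = 1/√(1 - 0.676²) = 1.357
mc² = 7.57 × (3×10⁸)² = 6.813×10¹⁷ J
E = γmc² = 1.357 × 6.813×10¹⁷ = 9.245×10¹⁷ J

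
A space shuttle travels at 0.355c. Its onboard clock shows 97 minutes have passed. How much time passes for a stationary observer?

Proper time Δt₀ = 97 minutes
γ = 1/√(1 - 0.355²) = 1.070
Δt = γΔt₀ = 1.070 × 97 = 103.8 minutes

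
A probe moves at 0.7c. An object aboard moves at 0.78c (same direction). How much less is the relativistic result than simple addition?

Classical: u' + v = 0.78 + 0.7 = 1.48c
Relativistic: u = (0.78 + 0.7)/(1 + 0.546) = 1.48/1.546 = 0.9573c
Difference: 1.48 - 0.9573 = 0.5227c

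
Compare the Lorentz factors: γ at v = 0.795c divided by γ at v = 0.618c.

γ₁ = 1/√(1 - 0.795²) = 1.649
γ₂ = 1/√(1 - 0.618²) = 1.272
γ₁/γ₂ = 1.649/1.272 = 1.296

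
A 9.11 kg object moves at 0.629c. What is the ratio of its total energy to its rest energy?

E = γmc², E₀ = mc²
E/E₀ = γ = 1/√(1 - 0.629²) = 1.286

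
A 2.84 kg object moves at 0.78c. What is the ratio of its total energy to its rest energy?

E = γmc², E₀ = mc²
E/E₀ = γ = 1/√(1 - 0.78²) = 1.598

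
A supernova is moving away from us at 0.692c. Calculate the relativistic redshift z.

β = 0.692
(1+β)/(1-β) = 1.692/0.308 = 5.494
√(5.494) = 2.344
z = 2.344 - 1 = 1.344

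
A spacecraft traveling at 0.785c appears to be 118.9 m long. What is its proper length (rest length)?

Contracted length L = 118.9 m
γ = 1/√(1 - 0.785²) = 1.614
L₀ = γL = 1.614 × 118.9 = 191.9 m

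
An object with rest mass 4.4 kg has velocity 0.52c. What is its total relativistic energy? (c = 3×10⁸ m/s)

γ = 1/√(1 - 0.52²) = 1.1707
mc² = 4.4 × (3×10⁸)² = 3.960×10¹⁷ J
E = γmc² = 1.1707 × 3.960×10¹⁷ = 4.636×10¹⁷ J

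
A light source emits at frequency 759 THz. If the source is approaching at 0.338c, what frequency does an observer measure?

β = v/c = 0.338
(1+β)/(1-β) = 1.338/0.662 = 2.021
Doppler factor = √(2.021) = 1.422
f_obs = 759 × 1.422 = 1079 THz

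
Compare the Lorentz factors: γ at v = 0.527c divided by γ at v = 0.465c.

γ₁ = 1/√(1 - 0.527²) = 1.177
γ₂ = 1/√(1 - 0.465²) = 1.130
γ₁/γ₂ = 1.177/1.130 = 1.042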